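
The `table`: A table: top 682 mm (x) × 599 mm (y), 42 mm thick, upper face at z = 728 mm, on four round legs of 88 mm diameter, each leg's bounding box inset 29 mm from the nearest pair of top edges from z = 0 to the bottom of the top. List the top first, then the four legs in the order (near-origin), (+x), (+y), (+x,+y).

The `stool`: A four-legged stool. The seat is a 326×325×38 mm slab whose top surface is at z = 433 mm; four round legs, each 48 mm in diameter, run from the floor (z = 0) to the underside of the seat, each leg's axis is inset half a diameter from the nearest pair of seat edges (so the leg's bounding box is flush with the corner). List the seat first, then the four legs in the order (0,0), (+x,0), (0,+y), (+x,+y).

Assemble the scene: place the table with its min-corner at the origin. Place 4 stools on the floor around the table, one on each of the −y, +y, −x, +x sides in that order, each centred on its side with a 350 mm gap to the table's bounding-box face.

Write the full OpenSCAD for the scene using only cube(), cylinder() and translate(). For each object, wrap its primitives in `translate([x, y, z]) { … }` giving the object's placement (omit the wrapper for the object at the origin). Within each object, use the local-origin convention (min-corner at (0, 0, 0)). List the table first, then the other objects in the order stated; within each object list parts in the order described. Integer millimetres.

translate([0, 0, 686]) cube([682, 599, 42]);
translate([73, 73, 0]) cylinder(h = 686, r = 44);
translate([609, 73, 0]) cylinder(h = 686, r = 44);
translate([73, 526, 0]) cylinder(h = 686, r = 44);
translate([609, 526, 0]) cylinder(h = 686, r = 44);
translate([178, -675, 0]) {
  translate([0, 0, 395]) cube([326, 325, 38]);
  translate([24, 24, 0]) cylinder(h = 395, r = 24);
  translate([302, 24, 0]) cylinder(h = 395, r = 24);
  translate([24, 301, 0]) cylinder(h = 395, r = 24);
  translate([302, 301, 0]) cylinder(h = 395, r = 24);
}
translate([178, 949, 0]) {
  translate([0, 0, 395]) cube([326, 325, 38]);
  translate([24, 24, 0]) cylinder(h = 395, r = 24);
  translate([302, 24, 0]) cylinder(h = 395, r = 24);
  translate([24, 301, 0]) cylinder(h = 395, r = 24);
  translate([302, 301, 0]) cylinder(h = 395, r = 24);
}
translate([-676, 137, 0]) {
  translate([0, 0, 395]) cube([326, 325, 38]);
  translate([24, 24, 0]) cylinder(h = 395, r = 24);
  translate([302, 24, 0]) cylinder(h = 395, r = 24);
  translate([24, 301, 0]) cylinder(h = 395, r = 24);
  translate([302, 301, 0]) cylinder(h = 395, r = 24);
}
translate([1032, 137, 0]) {
  translate([0, 0, 395]) cube([326, 325, 38]);
  translate([24, 24, 0]) cylinder(h = 395, r = 24);
  translate([302, 24, 0]) cylinder(h = 395, r = 24);
  translate([24, 301, 0]) cylinder(h = 395, r = 24);
  translate([302, 301, 0]) cylinder(h = 395, r = 24);
}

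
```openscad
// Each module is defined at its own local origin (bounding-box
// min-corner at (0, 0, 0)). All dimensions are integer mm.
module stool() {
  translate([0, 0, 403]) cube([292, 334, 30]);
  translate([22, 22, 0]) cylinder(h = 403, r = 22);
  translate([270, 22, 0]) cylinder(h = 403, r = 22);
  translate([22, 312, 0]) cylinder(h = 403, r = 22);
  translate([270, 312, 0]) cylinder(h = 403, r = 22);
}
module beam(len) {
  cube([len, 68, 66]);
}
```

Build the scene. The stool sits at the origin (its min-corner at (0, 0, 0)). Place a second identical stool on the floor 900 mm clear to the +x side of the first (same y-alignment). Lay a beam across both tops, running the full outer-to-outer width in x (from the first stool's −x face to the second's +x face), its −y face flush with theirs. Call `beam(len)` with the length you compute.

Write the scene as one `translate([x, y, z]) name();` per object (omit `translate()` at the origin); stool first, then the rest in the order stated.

stool();
translate([1192, 0, 0]) stool();
translate([0, 0, 433]) beam(1484);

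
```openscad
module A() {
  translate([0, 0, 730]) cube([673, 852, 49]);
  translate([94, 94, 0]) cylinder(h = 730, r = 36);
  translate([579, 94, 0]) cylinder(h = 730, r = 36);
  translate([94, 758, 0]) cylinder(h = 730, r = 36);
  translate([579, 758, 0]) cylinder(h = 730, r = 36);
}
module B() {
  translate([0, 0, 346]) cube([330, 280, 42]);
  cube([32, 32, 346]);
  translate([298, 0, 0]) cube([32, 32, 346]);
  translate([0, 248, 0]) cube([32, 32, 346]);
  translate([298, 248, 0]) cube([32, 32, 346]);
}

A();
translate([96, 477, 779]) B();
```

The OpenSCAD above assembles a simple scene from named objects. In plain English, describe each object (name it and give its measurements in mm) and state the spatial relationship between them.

A is a table: top 673 mm (x) × 852 mm (y), 49 mm thick, upper face at z = 779 mm, on four round legs of 72 mm diameter, each leg's bounding box inset 58 mm from the nearest pair of top edges, running from z = 0 to the bottom of the top.

B is a four-legged stool. The seat is a 330×280×42 mm slab whose top surface is at z = 388 mm; four square legs, each 32×32 mm in cross-section, run from the floor (z = 0) to the underside of the seat, each flush with a corner of the seat.

The stool is on top of the table.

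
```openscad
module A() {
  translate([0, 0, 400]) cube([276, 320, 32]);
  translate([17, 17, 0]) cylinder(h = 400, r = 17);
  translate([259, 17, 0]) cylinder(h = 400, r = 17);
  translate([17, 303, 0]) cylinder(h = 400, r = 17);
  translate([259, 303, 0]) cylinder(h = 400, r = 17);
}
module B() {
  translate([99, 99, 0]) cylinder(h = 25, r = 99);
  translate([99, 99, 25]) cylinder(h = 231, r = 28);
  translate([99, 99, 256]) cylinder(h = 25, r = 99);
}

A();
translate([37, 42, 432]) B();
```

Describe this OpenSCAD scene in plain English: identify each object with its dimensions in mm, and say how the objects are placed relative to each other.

A is a four-legged stool. The seat is a 276×320×32 mm slab whose top surface is at z = 432 mm; four round legs, each 34 mm in diameter, run from the floor (z = 0) to the underside of the seat, each leg's axis is inset half a diameter from the nearest pair of seat edges (so the leg's bounding box is flush with the corner).

B is a spool: two coaxial disc flanges of radius 99 mm and thickness 25 mm, joined by a core cylinder of radius 28 mm and height 231 mm. The lower flange rests on z = 0 and the three cylinders share a vertical axis.

The spool is on top of the stool.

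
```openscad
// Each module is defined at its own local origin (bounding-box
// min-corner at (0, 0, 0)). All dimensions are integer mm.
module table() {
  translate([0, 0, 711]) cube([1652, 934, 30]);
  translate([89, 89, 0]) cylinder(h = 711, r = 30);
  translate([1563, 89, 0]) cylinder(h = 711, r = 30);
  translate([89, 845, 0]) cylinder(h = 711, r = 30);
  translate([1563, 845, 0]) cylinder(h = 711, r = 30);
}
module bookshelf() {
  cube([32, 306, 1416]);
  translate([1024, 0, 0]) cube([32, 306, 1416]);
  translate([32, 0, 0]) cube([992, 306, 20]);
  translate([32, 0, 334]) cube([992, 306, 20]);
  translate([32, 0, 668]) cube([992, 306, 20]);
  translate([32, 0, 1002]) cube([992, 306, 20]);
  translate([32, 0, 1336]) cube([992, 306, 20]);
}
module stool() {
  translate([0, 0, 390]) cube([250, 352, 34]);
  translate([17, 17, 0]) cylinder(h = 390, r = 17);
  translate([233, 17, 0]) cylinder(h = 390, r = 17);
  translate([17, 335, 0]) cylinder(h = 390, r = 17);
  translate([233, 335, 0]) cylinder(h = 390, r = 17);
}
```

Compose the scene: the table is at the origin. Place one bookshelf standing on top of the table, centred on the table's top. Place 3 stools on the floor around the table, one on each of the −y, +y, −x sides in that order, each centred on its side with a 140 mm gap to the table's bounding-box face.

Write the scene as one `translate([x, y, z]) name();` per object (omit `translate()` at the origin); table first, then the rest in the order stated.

table();
translate([298, 314, 741]) bookshelf();
translate([701, -492, 0]) stool();
translate([701, 1074, 0]) stool();
translate([-390, 291, 0]) stool();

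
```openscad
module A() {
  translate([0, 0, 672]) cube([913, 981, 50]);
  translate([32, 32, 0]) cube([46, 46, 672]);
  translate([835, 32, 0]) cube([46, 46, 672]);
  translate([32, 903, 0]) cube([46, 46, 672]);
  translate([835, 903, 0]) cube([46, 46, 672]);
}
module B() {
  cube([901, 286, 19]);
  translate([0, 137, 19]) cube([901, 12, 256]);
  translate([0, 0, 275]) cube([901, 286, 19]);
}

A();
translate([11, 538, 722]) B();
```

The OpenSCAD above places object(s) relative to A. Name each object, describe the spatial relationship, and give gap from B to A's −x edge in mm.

A is a table. B is an I-beam. The I-beam is on top of the table. The gap from the I-beam to the table's −x edge is 11 mm.

The I-beam's min-x is at 11; the table's min-x is 0; gap = 11 mm.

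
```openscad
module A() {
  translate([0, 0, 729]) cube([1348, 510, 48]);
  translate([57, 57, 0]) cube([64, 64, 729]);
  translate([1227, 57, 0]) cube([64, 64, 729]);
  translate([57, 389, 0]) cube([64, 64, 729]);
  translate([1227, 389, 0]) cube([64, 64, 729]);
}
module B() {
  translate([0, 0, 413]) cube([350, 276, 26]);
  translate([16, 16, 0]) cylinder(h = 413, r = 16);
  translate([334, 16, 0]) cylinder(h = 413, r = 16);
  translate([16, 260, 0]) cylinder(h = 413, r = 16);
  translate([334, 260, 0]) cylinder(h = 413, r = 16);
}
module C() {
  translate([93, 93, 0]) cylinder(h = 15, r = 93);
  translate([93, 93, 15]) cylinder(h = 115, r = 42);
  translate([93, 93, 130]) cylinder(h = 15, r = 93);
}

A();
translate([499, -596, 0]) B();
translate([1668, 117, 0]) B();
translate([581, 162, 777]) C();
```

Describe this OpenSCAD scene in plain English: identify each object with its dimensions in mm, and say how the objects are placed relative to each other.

A is a table: top 1348 mm (x) × 510 mm (y), 48 mm thick, upper face at z = 777 mm, on four 64×64 mm square legs, each inset 57 mm from the nearest pair of top edges, running from z = 0 to the bottom of the top.

B is a four-legged stool. The seat is a 350×276×26 mm slab whose top surface is at z = 439 mm; four round legs, each 32 mm in diameter, run from the floor (z = 0) to the underside of the seat, each leg's axis is inset half a diameter from the nearest pair of seat edges (so the leg's bounding box is flush with the corner).

C is a spool: two coaxial disc flanges of radius 93 mm and thickness 15 mm, joined by a core cylinder of radius 42 mm and height 115 mm. The lower flange rests on z = 0 and the three cylinders share a vertical axis.

Two stools sit around the table at the −y, +x sides. The spool is on top of the table, centred.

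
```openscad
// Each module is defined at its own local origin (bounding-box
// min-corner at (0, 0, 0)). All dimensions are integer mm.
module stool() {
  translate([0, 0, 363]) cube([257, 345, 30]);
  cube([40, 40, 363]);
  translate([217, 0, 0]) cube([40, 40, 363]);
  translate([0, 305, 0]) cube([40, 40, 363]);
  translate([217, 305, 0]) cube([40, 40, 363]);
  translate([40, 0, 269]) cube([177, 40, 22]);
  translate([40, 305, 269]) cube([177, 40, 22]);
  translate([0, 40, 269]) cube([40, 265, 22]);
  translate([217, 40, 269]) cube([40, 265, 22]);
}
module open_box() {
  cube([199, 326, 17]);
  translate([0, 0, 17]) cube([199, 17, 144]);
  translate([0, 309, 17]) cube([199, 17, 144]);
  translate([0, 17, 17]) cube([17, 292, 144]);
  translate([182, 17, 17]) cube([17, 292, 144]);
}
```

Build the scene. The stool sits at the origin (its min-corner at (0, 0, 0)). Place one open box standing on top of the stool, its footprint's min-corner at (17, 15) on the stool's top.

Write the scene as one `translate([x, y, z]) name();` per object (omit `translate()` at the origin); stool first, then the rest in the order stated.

stool();
translate([17, 15, 393]) open_box();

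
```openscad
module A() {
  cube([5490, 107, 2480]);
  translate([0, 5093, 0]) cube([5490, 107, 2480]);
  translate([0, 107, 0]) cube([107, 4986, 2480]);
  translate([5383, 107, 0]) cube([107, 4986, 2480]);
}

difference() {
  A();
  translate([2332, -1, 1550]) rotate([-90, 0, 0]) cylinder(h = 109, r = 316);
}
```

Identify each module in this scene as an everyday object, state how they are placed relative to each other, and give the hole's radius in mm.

A is a house frame. The house frame has a circular hole through its front wall. The hole's radius is 316 mm.

The subtracted cylinder has r = 316 mm.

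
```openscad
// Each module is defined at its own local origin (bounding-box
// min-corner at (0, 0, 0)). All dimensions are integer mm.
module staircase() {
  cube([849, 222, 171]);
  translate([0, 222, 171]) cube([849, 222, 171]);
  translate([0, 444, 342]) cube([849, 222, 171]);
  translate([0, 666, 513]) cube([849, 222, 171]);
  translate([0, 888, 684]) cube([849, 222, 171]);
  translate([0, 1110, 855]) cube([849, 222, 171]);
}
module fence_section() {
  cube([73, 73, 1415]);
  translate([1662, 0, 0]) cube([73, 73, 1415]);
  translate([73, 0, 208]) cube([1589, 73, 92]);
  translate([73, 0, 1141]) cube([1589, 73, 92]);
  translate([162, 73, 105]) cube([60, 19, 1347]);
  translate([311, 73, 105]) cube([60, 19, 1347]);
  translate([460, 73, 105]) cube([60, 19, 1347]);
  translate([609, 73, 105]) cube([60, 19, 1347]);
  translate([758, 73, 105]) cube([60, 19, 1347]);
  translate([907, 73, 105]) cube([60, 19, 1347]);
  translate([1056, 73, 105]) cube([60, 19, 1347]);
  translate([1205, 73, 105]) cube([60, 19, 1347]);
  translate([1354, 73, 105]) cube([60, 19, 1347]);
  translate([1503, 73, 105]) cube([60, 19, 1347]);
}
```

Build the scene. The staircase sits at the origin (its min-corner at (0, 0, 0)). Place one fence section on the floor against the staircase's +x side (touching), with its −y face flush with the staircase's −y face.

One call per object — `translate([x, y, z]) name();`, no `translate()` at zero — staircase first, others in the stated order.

staircase();
translate([849, 0, 0]) fence_section();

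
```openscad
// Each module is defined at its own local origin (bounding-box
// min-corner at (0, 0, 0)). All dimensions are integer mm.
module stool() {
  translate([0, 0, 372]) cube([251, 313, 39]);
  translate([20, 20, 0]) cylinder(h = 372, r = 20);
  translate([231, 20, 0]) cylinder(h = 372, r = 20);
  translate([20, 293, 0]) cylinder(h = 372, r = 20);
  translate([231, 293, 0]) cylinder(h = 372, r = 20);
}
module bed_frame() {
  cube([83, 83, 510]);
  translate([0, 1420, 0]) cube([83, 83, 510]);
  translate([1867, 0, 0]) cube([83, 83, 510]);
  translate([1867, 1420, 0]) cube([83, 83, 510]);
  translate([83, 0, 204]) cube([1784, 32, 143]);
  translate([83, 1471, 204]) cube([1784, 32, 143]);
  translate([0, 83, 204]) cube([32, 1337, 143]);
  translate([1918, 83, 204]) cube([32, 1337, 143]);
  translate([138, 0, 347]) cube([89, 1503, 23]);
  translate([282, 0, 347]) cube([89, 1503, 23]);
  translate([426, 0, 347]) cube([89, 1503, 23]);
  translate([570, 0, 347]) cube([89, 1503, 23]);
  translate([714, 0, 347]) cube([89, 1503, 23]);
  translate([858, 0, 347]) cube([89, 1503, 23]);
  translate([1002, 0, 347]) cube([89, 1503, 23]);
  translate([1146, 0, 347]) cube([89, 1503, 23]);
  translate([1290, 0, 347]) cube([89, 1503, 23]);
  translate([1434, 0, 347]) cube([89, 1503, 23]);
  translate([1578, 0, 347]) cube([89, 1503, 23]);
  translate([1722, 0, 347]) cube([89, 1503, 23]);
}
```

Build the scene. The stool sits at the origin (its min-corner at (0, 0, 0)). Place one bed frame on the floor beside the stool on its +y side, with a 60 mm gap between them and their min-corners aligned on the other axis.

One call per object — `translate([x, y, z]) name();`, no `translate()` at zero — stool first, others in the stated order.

stool();
translate([0, 373, 0]) bed_frame();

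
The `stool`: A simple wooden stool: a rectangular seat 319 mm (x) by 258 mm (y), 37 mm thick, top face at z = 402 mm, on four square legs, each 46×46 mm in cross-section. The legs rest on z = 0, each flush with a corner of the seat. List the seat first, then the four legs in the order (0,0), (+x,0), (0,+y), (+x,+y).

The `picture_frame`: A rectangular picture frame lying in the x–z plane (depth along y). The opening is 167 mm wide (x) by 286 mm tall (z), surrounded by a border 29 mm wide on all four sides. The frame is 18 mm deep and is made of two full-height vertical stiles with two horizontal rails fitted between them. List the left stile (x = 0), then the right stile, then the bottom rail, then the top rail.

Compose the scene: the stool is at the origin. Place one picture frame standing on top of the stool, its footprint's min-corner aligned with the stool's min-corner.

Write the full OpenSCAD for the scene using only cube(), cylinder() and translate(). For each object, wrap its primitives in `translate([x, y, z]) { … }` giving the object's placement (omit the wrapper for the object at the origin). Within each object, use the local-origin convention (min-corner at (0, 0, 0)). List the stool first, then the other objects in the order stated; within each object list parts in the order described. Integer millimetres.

translate([0, 0, 365]) cube([319, 258, 37]);
cube([46, 46, 365]);
translate([273, 0, 0]) cube([46, 46, 365]);
translate([0, 212, 0]) cube([46, 46, 365]);
translate([273, 212, 0]) cube([46, 46, 365]);
translate([0, 0, 402]) {
  cube([29, 18, 344]);
  translate([196, 0, 0]) cube([29, 18, 344]);
  translate([29, 0, 0]) cube([167, 18, 29]);
  translate([29, 0, 315]) cube([167, 18, 29]);
}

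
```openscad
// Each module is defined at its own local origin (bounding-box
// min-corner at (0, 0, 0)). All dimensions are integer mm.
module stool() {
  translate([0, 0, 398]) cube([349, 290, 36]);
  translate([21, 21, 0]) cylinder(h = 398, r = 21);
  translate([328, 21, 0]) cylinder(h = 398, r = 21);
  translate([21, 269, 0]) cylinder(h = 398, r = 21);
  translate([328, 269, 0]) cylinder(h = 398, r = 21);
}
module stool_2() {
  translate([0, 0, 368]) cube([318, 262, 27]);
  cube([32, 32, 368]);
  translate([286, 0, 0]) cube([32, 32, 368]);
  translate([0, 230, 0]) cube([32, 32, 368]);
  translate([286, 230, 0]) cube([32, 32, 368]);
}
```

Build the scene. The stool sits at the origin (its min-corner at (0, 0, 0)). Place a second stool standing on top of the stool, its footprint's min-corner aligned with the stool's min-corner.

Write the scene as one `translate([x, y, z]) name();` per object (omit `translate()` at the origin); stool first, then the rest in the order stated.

stool();
translate([0, 0, 434]) stool_2();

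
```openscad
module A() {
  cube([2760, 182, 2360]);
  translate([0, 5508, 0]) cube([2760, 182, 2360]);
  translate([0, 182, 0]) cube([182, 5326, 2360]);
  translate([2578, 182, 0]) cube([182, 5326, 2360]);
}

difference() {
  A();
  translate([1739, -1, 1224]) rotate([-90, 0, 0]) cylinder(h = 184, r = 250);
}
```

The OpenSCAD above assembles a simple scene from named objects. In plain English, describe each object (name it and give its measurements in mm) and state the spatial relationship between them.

A is the wall frame of a small rectangular building: four walls, each 2360 mm tall and 182 mm thick, enclosing a footprint 2760 mm (x) by 5690 mm (y) outside-to-outside, with no floor or roof. The front and back walls (the −y and +y sides) span the full width; the two side walls fit between them.

The house frame has a circular hole of radius 250 mm through its front wall, centred at (x = 1739, z = 1224).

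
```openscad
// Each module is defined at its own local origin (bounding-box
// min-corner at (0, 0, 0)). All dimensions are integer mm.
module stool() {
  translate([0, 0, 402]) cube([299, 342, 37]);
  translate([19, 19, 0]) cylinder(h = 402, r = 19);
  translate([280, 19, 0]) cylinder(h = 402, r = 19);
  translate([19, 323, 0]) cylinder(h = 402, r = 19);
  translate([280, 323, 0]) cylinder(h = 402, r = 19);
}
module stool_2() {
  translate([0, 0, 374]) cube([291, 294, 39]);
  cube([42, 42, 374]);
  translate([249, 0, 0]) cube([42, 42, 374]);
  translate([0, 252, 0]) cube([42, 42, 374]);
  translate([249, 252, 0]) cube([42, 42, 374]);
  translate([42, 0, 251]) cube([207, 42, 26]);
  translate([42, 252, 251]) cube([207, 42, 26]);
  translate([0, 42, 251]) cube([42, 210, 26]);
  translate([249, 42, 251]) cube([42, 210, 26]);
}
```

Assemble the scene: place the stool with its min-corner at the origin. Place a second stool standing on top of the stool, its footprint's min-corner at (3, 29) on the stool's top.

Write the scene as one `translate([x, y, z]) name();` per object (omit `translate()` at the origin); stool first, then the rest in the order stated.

stool();
translate([3, 29, 439]) stool_2();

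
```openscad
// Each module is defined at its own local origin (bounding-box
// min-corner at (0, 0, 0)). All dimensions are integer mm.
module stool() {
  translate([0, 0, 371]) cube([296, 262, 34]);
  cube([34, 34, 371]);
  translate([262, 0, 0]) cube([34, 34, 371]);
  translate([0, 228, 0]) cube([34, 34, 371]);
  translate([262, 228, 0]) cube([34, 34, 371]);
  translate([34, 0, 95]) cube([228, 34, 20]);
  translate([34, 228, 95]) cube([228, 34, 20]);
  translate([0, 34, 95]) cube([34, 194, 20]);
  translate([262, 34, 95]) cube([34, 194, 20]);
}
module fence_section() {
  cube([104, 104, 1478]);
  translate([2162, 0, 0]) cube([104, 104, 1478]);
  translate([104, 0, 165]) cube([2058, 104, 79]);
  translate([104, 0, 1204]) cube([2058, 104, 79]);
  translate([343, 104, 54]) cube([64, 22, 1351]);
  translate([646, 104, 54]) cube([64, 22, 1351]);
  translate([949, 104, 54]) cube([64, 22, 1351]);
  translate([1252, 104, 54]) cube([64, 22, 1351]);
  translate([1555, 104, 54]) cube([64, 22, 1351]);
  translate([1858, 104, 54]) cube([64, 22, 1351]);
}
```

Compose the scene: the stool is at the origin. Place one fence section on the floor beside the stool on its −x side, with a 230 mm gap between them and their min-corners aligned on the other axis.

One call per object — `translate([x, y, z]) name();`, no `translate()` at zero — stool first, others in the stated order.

stool();
translate([-2496, 0, 0]) fence_section();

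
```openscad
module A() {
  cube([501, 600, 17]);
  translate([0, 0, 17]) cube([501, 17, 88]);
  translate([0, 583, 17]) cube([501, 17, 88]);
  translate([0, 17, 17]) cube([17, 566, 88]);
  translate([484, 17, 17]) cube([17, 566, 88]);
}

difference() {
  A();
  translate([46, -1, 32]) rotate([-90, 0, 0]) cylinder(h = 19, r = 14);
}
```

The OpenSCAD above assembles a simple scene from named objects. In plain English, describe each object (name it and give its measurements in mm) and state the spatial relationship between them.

A is an open-topped rectangular box: outside dimensions 501×600×105 mm, with a uniform wall and base thickness of 17 mm. The base is a full 501×600 slab on the floor; four walls sit on top of the base. The front and back walls (the −y and +y sides) span the full width; the two side walls fit between them.

The open box has a circular hole of radius 14 mm through its front wall, centred at (x = 46, z = 32).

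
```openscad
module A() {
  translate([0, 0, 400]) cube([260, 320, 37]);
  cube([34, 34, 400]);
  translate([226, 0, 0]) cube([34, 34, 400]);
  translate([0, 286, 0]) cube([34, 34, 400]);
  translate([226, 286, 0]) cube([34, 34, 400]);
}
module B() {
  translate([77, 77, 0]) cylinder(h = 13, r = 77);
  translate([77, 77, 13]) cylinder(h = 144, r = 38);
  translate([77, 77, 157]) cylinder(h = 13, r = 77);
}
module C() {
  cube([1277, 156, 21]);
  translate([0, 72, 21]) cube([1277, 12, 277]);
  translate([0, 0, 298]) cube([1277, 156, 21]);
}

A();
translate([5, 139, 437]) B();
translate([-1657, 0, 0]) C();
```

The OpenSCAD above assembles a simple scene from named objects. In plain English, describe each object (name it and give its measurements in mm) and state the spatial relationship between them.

A is a four-legged stool. The seat is a 260×320×37 mm slab whose top surface is at z = 437 mm; four square legs, each 34×34 mm in cross-section, run from the floor (z = 0) to the underside of the seat, each flush with a corner of the seat.

B is a spool: two coaxial disc flanges of radius 77 mm and thickness 13 mm, joined by a core cylinder of radius 38 mm and height 144 mm. The lower flange rests on z = 0 and the three cylinders share a vertical axis.

C is an I-beam lying along x, 1277 mm long. Overall section height 319 mm. Two flanges 156 mm wide (y) and 21 mm thick, one on the floor and one at the top; a web 12 mm thick runs between them, centred on the flange width.

The spool is on top of the stool. The I-beam is on the floor beside the stool on its −x side.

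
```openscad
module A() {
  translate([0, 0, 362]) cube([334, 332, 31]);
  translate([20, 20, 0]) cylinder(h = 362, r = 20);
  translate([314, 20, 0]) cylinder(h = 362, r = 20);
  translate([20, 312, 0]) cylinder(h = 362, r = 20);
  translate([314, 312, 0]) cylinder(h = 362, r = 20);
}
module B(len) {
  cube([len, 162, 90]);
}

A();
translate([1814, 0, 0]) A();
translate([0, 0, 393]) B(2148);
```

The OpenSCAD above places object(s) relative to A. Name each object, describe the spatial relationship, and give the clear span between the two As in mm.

A is a stool. B is a beam. A beam spans the tops of two stools. The clear span between the two stools is 1480 mm.

Second stool starts at x = 1814; first ends at x = 334; clear span = 1814 − 334 = 1480 mm.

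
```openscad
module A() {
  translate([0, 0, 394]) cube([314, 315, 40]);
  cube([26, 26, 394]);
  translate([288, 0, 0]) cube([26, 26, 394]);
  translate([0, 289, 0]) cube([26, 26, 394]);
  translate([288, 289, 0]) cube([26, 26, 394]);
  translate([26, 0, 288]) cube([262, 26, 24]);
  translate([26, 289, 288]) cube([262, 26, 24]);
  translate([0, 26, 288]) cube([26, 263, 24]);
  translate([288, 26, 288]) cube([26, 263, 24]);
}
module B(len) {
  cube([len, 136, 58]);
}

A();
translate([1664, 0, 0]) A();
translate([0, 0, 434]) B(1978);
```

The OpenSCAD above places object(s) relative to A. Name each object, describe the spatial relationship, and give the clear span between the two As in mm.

Second stool starts at x = 1664; first ends at x = 314; clear span = 1664 − 314 = 1350 mm.

A is a stool. B is a beam. A beam spans the tops of two stools. The clear span between the two stools is 1350 mm.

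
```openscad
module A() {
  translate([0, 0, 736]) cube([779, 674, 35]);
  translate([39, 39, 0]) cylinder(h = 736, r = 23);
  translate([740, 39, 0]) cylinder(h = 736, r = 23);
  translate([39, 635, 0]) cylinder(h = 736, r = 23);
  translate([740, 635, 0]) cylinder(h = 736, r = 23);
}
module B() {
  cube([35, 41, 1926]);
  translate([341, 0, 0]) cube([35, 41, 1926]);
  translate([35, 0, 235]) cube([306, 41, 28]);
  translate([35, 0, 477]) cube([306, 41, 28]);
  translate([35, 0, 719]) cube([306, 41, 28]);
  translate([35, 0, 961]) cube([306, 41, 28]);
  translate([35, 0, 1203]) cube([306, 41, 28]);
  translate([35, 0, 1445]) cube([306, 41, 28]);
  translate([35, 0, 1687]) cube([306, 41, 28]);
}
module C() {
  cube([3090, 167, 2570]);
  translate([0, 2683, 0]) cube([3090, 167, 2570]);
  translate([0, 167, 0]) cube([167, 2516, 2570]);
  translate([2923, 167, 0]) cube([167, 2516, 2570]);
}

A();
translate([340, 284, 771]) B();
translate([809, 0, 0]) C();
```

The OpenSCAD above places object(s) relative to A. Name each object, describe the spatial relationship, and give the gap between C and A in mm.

The house frame's nearest face is 30 mm from the table's +x face.

A is a table. B is a ladder. C is a house frame. The ladder is on top of the table. The house frame is on the floor beside the table on its +x side. The gap between the house frame and the table is 30 mm.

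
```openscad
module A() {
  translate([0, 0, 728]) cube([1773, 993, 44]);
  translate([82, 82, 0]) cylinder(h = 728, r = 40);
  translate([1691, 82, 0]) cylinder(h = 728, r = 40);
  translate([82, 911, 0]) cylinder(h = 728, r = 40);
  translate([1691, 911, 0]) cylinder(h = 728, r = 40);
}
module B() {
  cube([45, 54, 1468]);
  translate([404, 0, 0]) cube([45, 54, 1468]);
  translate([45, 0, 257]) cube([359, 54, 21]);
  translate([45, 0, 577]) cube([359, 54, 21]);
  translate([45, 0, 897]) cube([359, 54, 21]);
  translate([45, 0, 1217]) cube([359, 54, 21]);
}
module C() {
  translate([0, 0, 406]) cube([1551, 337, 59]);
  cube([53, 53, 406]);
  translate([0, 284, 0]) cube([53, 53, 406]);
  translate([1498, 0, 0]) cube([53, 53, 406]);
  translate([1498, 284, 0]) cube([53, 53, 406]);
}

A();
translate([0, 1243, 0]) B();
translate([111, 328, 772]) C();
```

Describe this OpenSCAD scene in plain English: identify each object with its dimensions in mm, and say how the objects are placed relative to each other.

A is a rectangular dining table. The top is 1773×993×44 mm with its upper surface at z = 772 mm. It stands on four round legs of 80 mm diameter, each leg's bounding box inset 42 mm from the nearest pair of top edges, running from the floor to the underside of the top.

B is a wooden ladder with two side rails of 45×54 mm section and 1468 mm height, set 449 mm apart overall. Between them run 4 rectangular rungs (54 mm deep, 21 mm thick), front faces flush with the rails' −y face. The bottom of the first rung is 257 mm above the floor and each subsequent rung is 320 mm higher than the one below.

C is a bench: a 1551×337 mm seat slab, 59 mm thick, top at z = 465 mm, on four 53×53 mm square legs flush with the seat corners and standing on z = 0.

The ladder is on the floor beside the table on its +y side. The bench is on top of the table, centred.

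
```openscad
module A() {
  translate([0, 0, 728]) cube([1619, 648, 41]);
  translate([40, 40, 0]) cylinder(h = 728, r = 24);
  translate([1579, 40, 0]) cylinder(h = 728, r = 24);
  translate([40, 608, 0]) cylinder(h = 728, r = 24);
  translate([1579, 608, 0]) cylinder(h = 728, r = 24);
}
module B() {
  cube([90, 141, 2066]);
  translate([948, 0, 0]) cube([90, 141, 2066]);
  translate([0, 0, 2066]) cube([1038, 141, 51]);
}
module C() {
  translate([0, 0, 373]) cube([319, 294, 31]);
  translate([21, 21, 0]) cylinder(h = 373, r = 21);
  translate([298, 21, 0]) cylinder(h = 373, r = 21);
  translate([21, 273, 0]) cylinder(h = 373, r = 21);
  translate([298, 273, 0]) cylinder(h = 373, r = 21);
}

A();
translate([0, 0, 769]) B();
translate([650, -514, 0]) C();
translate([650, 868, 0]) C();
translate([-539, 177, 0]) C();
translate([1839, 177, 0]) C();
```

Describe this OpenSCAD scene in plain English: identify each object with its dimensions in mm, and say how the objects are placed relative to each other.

A is a table: top 1619 mm (x) × 648 mm (y), 41 mm thick, upper face at z = 769 mm, on four round legs of 48 mm diameter, each leg's bounding box inset 16 mm from the nearest pair of top edges, running from z = 0 to the bottom of the top.

B is a rectangular door frame: two vertical jambs of 90×141 mm section, 2066 mm tall, with a clear opening 858 mm wide between their inner faces. A header 51 mm tall and 141 mm deep lies on top of the jambs and spans the full outside width.

C is a four-legged stool. The seat is a 319×294×31 mm slab whose top surface is at z = 404 mm; four round legs, each 42 mm in diameter, run from the floor (z = 0) to the underside of the seat, each leg's axis is inset half a diameter from the nearest pair of seat edges (so the leg's bounding box is flush with the corner).

The door frame is on top of the table. Four stools sit around the table at the −y, +y, −x, +x sides.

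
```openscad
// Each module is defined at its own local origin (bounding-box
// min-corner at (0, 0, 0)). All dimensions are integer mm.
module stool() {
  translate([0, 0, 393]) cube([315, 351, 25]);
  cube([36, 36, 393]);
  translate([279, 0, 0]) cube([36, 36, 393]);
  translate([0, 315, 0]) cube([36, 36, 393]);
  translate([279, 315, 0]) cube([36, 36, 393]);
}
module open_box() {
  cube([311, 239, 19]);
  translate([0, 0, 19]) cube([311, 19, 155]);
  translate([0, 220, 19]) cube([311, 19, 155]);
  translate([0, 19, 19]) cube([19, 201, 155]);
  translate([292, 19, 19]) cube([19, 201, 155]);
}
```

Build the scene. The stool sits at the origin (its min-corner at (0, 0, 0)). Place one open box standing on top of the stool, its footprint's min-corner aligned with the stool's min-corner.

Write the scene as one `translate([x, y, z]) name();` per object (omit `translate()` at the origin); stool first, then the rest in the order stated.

stool();
translate([0, 0, 418]) open_box();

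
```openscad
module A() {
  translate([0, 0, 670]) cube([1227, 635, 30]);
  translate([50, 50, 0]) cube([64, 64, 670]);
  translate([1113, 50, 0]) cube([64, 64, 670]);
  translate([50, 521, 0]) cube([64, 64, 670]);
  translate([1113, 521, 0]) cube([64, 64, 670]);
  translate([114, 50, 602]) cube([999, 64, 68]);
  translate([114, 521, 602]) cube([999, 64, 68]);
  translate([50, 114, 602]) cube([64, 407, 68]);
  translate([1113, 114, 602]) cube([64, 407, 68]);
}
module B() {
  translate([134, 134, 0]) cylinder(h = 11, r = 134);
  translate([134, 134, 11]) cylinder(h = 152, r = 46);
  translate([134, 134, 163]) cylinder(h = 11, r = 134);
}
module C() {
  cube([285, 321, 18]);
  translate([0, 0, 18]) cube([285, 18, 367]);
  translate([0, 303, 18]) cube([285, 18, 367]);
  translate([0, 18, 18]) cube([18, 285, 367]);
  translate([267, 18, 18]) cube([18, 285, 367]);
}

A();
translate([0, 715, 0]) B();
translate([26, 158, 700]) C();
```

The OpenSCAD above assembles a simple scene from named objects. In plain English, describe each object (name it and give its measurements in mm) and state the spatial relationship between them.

A is a rectangular dining table. The top is 1227×635×30 mm with its upper surface at z = 700 mm. It stands on four 64×64 mm square legs, each inset 50 mm from the nearest pair of top edges, running from the floor to the underside of the top. Four apron rails, 64 mm thick and 68 mm tall, run between adjacent legs with their top edges flush with the underside of the top and their outer faces flush with the legs' outer faces.

B is a spool: two coaxial disc flanges of radius 134 mm and thickness 11 mm, joined by a core cylinder of radius 46 mm and height 152 mm. The lower flange rests on z = 0 and the three cylinders share a vertical axis.

C is an open-topped rectangular box: outside dimensions 285×321×385 mm, with a uniform wall and base thickness of 18 mm. The base is a full 285×321 slab on the floor; four walls sit on top of the base. The front and back walls (the −y and +y sides) span the full width; the two side walls fit between them.

The spool is on the floor beside the table on its +y side. The open box is on top of the table.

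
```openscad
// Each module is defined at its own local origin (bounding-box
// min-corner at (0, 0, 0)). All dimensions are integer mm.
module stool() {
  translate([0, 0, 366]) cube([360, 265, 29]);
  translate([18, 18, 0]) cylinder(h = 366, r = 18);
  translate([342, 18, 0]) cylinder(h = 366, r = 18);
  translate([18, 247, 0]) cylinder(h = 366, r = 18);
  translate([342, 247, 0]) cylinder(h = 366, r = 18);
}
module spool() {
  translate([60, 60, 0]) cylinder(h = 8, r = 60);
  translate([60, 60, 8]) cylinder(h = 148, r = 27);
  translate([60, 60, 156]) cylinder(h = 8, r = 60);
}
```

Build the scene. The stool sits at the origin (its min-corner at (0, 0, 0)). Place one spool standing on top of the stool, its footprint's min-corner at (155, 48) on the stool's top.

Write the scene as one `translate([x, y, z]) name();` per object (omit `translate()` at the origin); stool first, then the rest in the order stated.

stool();
translate([155, 48, 395]) spool();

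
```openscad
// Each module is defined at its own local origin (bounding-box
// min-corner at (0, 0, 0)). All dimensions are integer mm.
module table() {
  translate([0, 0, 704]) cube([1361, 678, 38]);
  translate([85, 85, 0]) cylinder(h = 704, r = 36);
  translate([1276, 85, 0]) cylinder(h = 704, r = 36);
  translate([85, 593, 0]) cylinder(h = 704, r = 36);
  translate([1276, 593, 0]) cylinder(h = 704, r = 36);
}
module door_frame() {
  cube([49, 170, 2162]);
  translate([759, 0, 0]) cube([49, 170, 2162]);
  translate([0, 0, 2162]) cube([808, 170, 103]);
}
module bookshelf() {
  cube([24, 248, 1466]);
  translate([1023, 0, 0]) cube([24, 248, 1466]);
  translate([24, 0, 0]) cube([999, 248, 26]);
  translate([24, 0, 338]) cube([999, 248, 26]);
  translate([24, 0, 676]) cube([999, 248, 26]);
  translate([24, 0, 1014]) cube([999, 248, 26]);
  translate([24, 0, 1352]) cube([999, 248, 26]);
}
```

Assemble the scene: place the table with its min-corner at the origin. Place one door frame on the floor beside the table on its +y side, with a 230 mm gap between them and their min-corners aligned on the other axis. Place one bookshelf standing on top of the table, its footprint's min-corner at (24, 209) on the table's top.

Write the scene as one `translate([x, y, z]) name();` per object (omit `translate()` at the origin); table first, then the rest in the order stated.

table();
translate([0, 908, 0]) door_frame();
translate([24, 209, 742]) bookshelf();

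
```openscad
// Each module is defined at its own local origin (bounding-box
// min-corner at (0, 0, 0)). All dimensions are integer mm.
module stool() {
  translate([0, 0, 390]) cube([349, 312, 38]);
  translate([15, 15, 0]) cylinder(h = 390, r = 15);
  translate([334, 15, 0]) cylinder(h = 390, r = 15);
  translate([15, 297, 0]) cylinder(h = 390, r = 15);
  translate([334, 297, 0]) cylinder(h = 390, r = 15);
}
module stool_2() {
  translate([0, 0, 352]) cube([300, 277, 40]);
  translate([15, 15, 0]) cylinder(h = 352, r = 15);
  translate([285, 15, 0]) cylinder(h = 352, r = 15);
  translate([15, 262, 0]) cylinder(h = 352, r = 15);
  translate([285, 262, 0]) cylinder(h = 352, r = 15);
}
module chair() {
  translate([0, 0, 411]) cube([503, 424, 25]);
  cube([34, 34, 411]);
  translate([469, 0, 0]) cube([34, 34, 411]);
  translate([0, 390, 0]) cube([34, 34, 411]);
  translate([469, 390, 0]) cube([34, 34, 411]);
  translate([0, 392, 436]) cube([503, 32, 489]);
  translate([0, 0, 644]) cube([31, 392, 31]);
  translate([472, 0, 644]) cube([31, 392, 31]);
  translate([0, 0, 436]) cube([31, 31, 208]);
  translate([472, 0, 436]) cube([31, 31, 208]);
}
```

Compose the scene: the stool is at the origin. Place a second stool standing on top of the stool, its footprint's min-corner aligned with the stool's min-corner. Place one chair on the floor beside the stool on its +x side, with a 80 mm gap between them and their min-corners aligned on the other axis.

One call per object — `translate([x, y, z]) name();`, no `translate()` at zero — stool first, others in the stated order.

stool();
translate([0, 0, 428]) stool_2();
translate([429, 0, 0]) chair();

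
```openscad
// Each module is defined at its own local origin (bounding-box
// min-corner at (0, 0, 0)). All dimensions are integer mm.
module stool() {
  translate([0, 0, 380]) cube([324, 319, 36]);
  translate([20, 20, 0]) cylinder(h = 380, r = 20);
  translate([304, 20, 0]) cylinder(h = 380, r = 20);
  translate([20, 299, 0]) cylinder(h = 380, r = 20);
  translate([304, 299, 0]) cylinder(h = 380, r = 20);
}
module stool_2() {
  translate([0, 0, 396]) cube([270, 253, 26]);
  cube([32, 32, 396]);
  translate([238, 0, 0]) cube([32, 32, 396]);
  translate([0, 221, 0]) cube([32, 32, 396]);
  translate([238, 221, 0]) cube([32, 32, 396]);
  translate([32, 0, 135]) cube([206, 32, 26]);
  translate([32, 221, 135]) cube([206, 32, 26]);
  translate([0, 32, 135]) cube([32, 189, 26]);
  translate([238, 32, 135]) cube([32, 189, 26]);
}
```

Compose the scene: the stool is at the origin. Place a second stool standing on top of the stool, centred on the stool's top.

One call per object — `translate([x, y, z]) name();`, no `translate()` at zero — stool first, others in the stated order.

stool();
translate([27, 33, 416]) stool_2();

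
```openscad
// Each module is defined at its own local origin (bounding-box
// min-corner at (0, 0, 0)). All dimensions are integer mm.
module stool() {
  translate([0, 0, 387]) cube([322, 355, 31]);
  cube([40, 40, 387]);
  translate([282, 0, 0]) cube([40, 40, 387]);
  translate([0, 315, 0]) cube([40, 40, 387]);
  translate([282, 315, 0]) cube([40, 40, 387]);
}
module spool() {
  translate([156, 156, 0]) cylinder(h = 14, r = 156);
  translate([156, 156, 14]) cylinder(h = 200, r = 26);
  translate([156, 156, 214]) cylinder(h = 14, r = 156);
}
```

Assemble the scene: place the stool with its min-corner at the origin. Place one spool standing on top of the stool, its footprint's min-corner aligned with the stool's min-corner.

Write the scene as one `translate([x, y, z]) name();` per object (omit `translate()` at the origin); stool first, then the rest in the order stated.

stool();
translate([0, 0, 418]) spool();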